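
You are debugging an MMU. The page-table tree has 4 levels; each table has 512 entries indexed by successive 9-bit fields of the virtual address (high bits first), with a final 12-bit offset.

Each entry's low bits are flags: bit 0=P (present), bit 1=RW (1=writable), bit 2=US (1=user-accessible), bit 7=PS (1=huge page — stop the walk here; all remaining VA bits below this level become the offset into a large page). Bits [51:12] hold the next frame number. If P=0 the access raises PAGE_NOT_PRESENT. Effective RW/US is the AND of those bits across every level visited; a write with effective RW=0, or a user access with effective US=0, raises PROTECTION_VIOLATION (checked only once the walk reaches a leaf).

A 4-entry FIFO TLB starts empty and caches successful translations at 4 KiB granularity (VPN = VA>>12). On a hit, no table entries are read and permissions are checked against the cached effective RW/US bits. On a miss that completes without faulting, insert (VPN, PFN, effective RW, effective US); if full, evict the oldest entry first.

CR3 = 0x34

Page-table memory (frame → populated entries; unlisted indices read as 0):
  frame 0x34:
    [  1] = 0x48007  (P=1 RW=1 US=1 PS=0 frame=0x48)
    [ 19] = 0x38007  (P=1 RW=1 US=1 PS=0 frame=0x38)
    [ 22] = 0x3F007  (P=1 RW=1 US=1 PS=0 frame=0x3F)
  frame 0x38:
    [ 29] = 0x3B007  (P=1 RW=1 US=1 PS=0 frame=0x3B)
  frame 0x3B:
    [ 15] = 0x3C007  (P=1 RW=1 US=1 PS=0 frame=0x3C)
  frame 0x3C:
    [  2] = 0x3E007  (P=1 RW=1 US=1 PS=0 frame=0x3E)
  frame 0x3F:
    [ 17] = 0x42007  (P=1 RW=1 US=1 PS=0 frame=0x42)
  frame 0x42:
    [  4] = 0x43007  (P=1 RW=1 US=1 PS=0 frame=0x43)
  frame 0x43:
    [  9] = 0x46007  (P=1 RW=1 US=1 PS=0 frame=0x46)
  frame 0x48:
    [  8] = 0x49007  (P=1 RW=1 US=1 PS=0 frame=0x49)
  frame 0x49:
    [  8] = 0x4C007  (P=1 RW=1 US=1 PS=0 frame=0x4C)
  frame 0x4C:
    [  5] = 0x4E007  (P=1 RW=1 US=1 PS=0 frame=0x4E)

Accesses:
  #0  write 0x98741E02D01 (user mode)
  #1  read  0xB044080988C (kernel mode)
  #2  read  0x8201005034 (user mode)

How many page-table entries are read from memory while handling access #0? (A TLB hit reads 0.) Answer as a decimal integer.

Walk each access:
#0 VA=0x98741E02D01 (w,user):
  lvl0: tbl 0x34, slot 19 ⇒ 0x38007 (P1/RW1/US1/PS0)
  lvl1: tbl 0x38, slot 29 ⇒ 0x3B007 (P1/RW1/US1/PS0)
  lvl2: tbl 0x3B, slot 15 ⇒ 0x3C007 (P1/RW1/US1/PS0)
  lvl3: tbl 0x3C, slot 2 ⇒ 0x3E007 (P1/RW1/US1/PS0)
  ⇒ phys 0x3ED01  [4 reads]
#1 VA=0xB044080988C (r,kernel):
  lvl0: tbl 0x34, slot 22 ⇒ 0x3F007 (P1/RW1/US1/PS0)
  lvl1: tbl 0x3F, slot 17 ⇒ 0x42007 (P1/RW1/US1/PS0)
  lvl2: tbl 0x42, slot 4 ⇒ 0x43007 (P1/RW1/US1/PS0)
  lvl3: tbl 0x43, slot 9 ⇒ 0x46007 (P1/RW1/US1/PS0)
  ⇒ phys 0x4688C  [4 reads]
#2 VA=0x8201005034 (r,user):
  lvl0: tbl 0x34, slot 1 ⇒ 0x48007 (P1/RW1/US1/PS0)
  lvl1: tbl 0x48, slot 8 ⇒ 0x49007 (P1/RW1/US1/PS0)
  lvl2: tbl 0x49, slot 8 ⇒ 0x4C007 (P1/RW1/US1/PS0)
  lvl3: tbl 0x4C, slot 5 ⇒ 0x4E007 (P1/RW1/US1/PS0)
  ⇒ phys 0x4E034  [4 reads]

Entries read for #0: 4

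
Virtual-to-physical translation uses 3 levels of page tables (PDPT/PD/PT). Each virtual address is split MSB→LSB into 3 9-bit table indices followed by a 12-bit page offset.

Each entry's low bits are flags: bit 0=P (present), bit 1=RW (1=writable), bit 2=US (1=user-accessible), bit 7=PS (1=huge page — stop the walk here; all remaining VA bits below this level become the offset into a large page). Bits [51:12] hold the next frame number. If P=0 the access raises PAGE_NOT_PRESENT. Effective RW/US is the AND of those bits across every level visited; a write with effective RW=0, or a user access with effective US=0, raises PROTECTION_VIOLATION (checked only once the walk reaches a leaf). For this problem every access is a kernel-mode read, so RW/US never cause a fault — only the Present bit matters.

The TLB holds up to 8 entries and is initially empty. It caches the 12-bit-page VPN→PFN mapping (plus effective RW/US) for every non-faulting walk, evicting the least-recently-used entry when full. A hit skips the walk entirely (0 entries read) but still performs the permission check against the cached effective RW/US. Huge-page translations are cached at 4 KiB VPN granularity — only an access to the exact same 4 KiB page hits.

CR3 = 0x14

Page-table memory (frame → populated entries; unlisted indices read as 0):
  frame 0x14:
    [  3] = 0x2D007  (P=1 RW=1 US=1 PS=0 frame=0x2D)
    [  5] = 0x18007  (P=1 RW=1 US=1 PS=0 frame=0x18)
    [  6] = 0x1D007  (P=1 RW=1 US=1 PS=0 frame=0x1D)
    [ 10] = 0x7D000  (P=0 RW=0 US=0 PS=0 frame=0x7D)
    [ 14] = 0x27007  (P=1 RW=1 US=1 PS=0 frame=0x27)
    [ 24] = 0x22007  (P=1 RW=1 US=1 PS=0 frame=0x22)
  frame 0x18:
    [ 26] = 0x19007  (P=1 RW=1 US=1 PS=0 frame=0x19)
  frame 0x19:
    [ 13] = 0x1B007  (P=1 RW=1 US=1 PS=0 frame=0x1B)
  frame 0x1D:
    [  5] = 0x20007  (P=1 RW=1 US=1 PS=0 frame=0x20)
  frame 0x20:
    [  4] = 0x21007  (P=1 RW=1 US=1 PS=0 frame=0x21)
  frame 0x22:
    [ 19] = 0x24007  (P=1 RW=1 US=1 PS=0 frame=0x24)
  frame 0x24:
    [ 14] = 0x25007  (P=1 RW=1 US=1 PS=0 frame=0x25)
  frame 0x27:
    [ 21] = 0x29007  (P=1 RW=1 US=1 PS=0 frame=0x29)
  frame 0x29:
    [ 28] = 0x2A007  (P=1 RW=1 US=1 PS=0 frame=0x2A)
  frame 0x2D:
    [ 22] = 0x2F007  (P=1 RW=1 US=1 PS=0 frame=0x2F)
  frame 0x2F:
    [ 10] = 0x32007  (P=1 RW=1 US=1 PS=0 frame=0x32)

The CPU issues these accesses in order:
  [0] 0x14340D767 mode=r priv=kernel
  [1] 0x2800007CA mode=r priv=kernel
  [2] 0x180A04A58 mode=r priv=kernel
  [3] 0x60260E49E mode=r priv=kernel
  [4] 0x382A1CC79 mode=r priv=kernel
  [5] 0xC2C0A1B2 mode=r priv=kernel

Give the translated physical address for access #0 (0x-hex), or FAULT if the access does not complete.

Per-access translation:
#0 VA=0x14340D767 (r,kernel):
  [0] read 0x14 idx=5: raw=0x18007 flags P=1 W=1 U=1 S=0
  [1] read 0x18 idx=26: raw=0x19007 flags P=1 W=1 U=1 S=0
  [2] read 0x19 idx=13: raw=0x1B007 flags P=1 W=1 U=1 S=0
  ✓ 0x1B767  — 3 lookups
#1 VA=0x2800007CA (r,kernel):
  [0] read 0x14 idx=10: raw=0x7D000 flags P=0 W=0 U=0 S=0
  ⇒ fault: PAGE_NOT_PRESENT  — 1 lookups
#2 VA=0x180A04A58 (r,kernel):
  [0] read 0x14 idx=6: raw=0x1D007 flags P=1 W=1 U=1 S=0
  [1] read 0x1D idx=5: raw=0x20007 flags P=1 W=1 U=1 S=0
  [2] read 0x20 idx=4: raw=0x21007 flags P=1 W=1 U=1 S=0
  ✓ 0x21A58  — 3 lookups
#3 VA=0x60260E49E (r,kernel):
  [0] read 0x14 idx=24: raw=0x22007 flags P=1 W=1 U=1 S=0
  [1] read 0x22 idx=19: raw=0x24007 flags P=1 W=1 U=1 S=0
  [2] read 0x24 idx=14: raw=0x25007 flags P=1 W=1 U=1 S=0
  ✓ 0x2549E  — 3 lookups
#4 VA=0x382A1CC79 (r,kernel):
  [0] read 0x14 idx=14: raw=0x27007 flags P=1 W=1 U=1 S=0
  [1] read 0x27 idx=21: raw=0x29007 flags P=1 W=1 U=1 S=0
  [2] read 0x29 idx=28: raw=0x2A007 flags P=1 W=1 U=1 S=0
  ✓ 0x2AC79  — 3 lookups
#5 VA=0xC2C0A1B2 (r,kernel):
  [0] read 0x14 idx=3: raw=0x2D007 flags P=1 W=1 U=1 S=0
  [1] read 0x2D idx=22: raw=0x2F007 flags P=1 W=1 U=1 S=0
  [2] read 0x2F idx=10: raw=0x32007 flags P=1 W=1 U=1 S=0
  ✓ 0x321B2  — 3 lookups

Access #0 PA: 0x1B767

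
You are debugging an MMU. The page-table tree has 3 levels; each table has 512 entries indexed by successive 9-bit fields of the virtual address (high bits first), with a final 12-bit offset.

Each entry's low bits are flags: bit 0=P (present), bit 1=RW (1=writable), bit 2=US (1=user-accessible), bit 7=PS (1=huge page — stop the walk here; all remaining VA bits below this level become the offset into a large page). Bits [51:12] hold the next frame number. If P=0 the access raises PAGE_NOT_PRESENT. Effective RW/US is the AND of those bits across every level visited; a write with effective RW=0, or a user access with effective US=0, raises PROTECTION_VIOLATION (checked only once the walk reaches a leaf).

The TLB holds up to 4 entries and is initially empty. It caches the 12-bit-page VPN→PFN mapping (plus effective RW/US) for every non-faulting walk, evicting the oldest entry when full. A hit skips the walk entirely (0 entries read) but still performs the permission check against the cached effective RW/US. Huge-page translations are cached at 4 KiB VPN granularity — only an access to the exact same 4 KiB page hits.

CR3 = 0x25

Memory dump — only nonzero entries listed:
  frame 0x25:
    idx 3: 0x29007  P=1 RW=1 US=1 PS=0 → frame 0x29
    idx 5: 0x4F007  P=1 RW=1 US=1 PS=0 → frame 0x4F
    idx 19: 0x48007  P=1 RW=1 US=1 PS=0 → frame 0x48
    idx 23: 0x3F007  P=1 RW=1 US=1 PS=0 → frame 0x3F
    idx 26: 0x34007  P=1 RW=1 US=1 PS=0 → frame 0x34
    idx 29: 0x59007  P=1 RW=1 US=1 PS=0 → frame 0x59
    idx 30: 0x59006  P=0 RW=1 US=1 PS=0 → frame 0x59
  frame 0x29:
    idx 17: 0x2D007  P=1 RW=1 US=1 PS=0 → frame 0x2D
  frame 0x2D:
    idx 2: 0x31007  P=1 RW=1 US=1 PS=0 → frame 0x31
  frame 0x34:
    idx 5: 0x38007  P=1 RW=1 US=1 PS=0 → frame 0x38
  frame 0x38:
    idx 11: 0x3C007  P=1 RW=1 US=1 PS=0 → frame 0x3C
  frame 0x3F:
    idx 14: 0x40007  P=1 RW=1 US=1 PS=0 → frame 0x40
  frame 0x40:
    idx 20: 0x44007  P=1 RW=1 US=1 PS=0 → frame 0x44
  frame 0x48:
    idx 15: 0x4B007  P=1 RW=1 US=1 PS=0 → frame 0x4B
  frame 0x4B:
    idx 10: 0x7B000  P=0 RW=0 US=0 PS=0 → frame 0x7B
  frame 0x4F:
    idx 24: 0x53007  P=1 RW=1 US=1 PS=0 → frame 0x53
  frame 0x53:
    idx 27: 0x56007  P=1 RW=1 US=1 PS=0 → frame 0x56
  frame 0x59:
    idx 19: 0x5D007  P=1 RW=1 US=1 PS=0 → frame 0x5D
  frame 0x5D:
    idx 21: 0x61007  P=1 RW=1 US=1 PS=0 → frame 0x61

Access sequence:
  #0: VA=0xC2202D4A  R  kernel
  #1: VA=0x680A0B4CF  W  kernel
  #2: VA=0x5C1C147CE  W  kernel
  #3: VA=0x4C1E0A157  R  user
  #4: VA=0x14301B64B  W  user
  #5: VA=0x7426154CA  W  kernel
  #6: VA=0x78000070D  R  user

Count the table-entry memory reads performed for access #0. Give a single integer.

Trace:
#0 VA=0xC2202D4A (r,kernel):
  lvl0: tbl 0x25, slot 3 ⇒ 0x29007 (P1/RW1/US1/PS0)
  lvl1: tbl 0x29, slot 17 ⇒ 0x2D007 (P1/RW1/US1/PS0)
  lvl2: tbl 0x2D, slot 2 ⇒ 0x31007 (P1/RW1/US1/PS0)
  → PA=0x31D4A  (3 entries read)
#1 VA=0x680A0B4CF (w,kernel):
  lvl0: tbl 0x25, slot 26 ⇒ 0x34007 (P1/RW1/US1/PS0)
  lvl1: tbl 0x34, slot 5 ⇒ 0x38007 (P1/RW1/US1/PS0)
  lvl2: tbl 0x38, slot 11 ⇒ 0x3C007 (P1/RW1/US1/PS0)
  → PA=0x3C4CF  (3 entries read)
#2 VA=0x5C1C147CE (w,kernel):
  lvl0: tbl 0x25, slot 23 ⇒ 0x3F007 (P1/RW1/US1/PS0)
  lvl1: tbl 0x3F, slot 14 ⇒ 0x40007 (P1/RW1/US1/PS0)
  lvl2: tbl 0x40, slot 20 ⇒ 0x44007 (P1/RW1/US1/PS0)
  → PA=0x447CE  (3 entries read)
#3 VA=0x4C1E0A157 (r,user):
  lvl0: tbl 0x25, slot 19 ⇒ 0x48007 (P1/RW1/US1/PS0)
  lvl1: tbl 0x48, slot 15 ⇒ 0x4B007 (P1/RW1/US1/PS0)
  lvl2: tbl 0x4B, slot 10 ⇒ 0x7B000 (P0/RW0/US0/PS0)
  ⇒ fault: PAGE_NOT_PRESENT  — 3 lookups
#4 VA=0x14301B64B (w,user):
  lvl0: tbl 0x25, slot 5 ⇒ 0x4F007 (P1/RW1/US1/PS0)
  lvl1: tbl 0x4F, slot 24 ⇒ 0x53007 (P1/RW1/US1/PS0)
  lvl2: tbl 0x53, slot 27 ⇒ 0x56007 (P1/RW1/US1/PS0)
  → PA=0x5664B  (3 entries read)
#5 VA=0x7426154CA (w,kernel):
  lvl0: tbl 0x25, slot 29 ⇒ 0x59007 (P1/RW1/US1/PS0)
  lvl1: tbl 0x59, slot 19 ⇒ 0x5D007 (P1/RW1/US1/PS0)
  lvl2: tbl 0x5D, slot 21 ⇒ 0x61007 (P1/RW1/US1/PS0)
  → PA=0x614CA  (3 entries read)
#6 VA=0x78000070D (r,user):
  lvl0: tbl 0x25, slot 30 ⇒ 0x59006 (P0/RW1/US1/PS0)
  ⇒ fault: PAGE_NOT_PRESENT  — 1 lookups

Entries read for #0: 3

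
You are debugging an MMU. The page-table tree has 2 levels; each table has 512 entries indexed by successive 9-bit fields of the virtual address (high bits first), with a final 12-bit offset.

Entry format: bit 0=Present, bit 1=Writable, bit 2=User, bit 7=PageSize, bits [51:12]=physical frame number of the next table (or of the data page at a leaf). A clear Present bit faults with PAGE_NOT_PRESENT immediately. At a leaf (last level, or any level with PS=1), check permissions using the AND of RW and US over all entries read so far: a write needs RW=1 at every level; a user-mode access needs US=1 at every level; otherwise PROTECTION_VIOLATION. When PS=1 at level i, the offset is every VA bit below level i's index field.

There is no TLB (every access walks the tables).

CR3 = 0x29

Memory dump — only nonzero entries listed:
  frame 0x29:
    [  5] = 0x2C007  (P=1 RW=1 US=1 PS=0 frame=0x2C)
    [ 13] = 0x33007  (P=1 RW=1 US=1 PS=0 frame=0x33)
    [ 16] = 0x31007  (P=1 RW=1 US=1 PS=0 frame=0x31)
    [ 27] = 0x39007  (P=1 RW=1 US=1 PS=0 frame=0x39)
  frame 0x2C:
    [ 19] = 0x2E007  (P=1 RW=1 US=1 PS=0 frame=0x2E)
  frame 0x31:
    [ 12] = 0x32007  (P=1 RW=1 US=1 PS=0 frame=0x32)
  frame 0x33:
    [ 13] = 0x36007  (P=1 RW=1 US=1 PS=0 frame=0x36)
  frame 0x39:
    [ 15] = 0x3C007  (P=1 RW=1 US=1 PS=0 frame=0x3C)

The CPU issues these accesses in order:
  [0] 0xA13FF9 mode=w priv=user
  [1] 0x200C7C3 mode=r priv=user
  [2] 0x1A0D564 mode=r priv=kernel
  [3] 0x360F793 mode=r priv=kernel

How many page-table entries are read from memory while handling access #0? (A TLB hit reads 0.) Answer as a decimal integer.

Per-access translation:
#0 VA=0xA13FF9 (w,user):
  lvl0: tbl 0x29, slot 5 ⇒ 0x2C007 (P1/RW1/US1/PS0)
  lvl1: tbl 0x2C, slot 19 ⇒ 0x2E007 (P1/RW1/US1/PS0)
  ✓ 0x2EFF9  — 2 lookups
#1 VA=0x200C7C3 (r,user):
  lvl0: tbl 0x29, slot 16 ⇒ 0x31007 (P1/RW1/US1/PS0)
  lvl1: tbl 0x31, slot 12 ⇒ 0x32007 (P1/RW1/US1/PS0)
  ✓ 0x327C3  — 2 lookups
#2 VA=0x1A0D564 (r,kernel):
  lvl0: tbl 0x29, slot 13 ⇒ 0x33007 (P1/RW1/US1/PS0)
  lvl1: tbl 0x33, slot 13 ⇒ 0x36007 (P1/RW1/US1/PS0)
  ✓ 0x36564  — 2 lookups
#3 VA=0x360F793 (r,kernel):
  lvl0: tbl 0x29, slot 27 ⇒ 0x39007 (P1/RW1/US1/PS0)
  lvl1: tbl 0x39, slot 15 ⇒ 0x3C007 (P1/RW1/US1/PS0)
  ✓ 0x3C793  — 2 lookups

Entries read for #0: 2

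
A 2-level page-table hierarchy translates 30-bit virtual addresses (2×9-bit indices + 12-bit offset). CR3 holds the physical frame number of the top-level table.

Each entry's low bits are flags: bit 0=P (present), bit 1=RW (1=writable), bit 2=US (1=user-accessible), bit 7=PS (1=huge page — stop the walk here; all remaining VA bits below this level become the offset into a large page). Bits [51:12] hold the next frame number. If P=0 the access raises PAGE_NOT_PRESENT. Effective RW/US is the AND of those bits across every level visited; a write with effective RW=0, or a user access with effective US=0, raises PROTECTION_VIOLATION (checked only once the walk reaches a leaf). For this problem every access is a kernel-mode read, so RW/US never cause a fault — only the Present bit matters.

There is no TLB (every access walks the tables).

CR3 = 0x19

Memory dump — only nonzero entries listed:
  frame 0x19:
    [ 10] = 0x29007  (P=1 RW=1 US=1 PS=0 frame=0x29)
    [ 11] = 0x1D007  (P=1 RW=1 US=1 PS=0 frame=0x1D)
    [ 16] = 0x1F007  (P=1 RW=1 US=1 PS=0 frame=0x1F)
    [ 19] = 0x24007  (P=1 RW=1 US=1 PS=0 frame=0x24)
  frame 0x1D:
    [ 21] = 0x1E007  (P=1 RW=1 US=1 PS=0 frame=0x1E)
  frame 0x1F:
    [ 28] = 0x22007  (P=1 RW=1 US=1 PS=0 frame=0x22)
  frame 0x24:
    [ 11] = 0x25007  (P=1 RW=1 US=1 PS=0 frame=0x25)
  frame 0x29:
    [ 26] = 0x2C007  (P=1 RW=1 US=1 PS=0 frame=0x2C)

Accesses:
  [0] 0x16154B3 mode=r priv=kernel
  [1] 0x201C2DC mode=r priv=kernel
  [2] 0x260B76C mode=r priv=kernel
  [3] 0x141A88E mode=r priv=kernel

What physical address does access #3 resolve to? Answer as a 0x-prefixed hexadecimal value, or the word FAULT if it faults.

Walk each access:
#0 VA=0x16154B3 (r,kernel):
  lvl0: tbl 0x19, slot 11 ⇒ 0x1D007 (P1/RW1/US1/PS0)
  lvl1: tbl 0x1D, slot 21 ⇒ 0x1E007 (P1/RW1/US1/PS0)
  ⇒ phys 0x1E4B3  [2 reads]
#1 VA=0x201C2DC (r,kernel):
  lvl0: tbl 0x19, slot 16 ⇒ 0x1F007 (P1/RW1/US1/PS0)
  lvl1: tbl 0x1F, slot 28 ⇒ 0x22007 (P1/RW1/US1/PS0)
  ⇒ phys 0x222DC  [2 reads]
#2 VA=0x260B76C (r,kernel):
  lvl0: tbl 0x19, slot 19 ⇒ 0x24007 (P1/RW1/US1/PS0)
  lvl1: tbl 0x24, slot 11 ⇒ 0x25007 (P1/RW1/US1/PS0)
  ⇒ phys 0x2576C  [2 reads]
#3 VA=0x141A88E (r,kernel):
  lvl0: tbl 0x19, slot 10 ⇒ 0x29007 (P1/RW1/US1/PS0)
  lvl1: tbl 0x29, slot 26 ⇒ 0x2C007 (P1/RW1/US1/PS0)
  ⇒ phys 0x2C88E  [2 reads]

Access #3 PA: 0x2C88E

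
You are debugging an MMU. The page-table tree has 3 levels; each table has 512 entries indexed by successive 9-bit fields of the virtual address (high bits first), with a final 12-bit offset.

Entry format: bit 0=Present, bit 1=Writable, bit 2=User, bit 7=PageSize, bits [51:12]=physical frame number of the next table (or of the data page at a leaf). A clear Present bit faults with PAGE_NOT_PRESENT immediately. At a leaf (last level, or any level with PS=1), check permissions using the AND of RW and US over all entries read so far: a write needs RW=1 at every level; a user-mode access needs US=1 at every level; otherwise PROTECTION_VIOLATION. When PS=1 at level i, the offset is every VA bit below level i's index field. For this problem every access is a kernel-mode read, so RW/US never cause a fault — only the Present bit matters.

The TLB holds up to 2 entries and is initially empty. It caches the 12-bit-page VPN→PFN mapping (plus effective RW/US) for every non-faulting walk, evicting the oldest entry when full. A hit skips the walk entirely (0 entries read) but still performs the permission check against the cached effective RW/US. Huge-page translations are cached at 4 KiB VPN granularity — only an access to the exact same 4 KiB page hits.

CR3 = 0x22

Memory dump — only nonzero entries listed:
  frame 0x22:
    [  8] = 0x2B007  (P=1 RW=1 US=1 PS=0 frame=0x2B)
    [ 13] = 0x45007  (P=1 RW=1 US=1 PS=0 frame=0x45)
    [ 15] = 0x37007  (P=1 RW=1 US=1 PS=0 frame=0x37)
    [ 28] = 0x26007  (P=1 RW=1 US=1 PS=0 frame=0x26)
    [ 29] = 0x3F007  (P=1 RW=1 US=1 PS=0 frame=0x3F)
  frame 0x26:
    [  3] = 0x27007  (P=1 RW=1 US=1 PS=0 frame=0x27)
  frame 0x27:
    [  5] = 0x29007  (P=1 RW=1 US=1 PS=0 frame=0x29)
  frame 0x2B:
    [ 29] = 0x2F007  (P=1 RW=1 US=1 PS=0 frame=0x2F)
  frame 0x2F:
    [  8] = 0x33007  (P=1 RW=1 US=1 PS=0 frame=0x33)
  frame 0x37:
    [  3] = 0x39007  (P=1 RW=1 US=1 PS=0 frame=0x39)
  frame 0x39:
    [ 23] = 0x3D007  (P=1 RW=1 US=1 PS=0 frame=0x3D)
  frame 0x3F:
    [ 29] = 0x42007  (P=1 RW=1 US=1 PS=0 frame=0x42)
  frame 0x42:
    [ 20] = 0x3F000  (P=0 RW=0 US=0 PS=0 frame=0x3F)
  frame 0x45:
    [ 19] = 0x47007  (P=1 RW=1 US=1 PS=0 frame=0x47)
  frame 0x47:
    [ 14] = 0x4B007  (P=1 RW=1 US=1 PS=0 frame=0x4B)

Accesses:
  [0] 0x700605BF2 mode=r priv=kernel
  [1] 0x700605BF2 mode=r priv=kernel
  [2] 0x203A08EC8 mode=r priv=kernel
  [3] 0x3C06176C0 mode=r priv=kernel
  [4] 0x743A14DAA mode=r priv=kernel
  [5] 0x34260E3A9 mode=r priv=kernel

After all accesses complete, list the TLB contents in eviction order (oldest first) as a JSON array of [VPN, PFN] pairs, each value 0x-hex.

Per-access translation:
#0 VA=0x700605BF2 (r,kernel):
  L0 @0x22[28] → 0x26007  P=1,RW=1,US=1,PS=0
  L1 @0x26[3] → 0x27007  P=1,RW=1,US=1,PS=0
  L2 @0x27[5] → 0x29007  P=1,RW=1,US=1,PS=0
  ⇒ phys 0x29BF2  [3 reads]
#1 VA=0x700605BF2 (r,kernel):
  TLB hit vpn=0x700605 → PA=0x29BF2
#2 VA=0x203A08EC8 (r,kernel):
  L0 @0x22[8] → 0x2B007  P=1,RW=1,US=1,PS=0
  L1 @0x2B[29] → 0x2F007  P=1,RW=1,US=1,PS=0
  L2 @0x2F[8] → 0x33007  P=1,RW=1,US=1,PS=0
  ⇒ phys 0x33EC8  [3 reads]
#3 VA=0x3C06176C0 (r,kernel):
  L0 @0x22[15] → 0x37007  P=1,RW=1,US=1,PS=0
  L1 @0x37[3] → 0x39007  P=1,RW=1,US=1,PS=0
  L2 @0x39[23] → 0x3D007  P=1,RW=1,US=1,PS=0
  ⇒ phys 0x3D6C0  [3 reads]
#4 VA=0x743A14DAA (r,kernel):
  L0 @0x22[29] → 0x3F007  P=1,RW=1,US=1,PS=0
  L1 @0x3F[29] → 0x42007  P=1,RW=1,US=1,PS=0
  L2 @0x42[20] → 0x3F000  P=0,RW=0,US=0,PS=0
  ✗ PAGE_NOT_PRESENT  [3 reads]
#5 VA=0x34260E3A9 (r,kernel):
  L0 @0x22[13] → 0x45007  P=1,RW=1,US=1,PS=0
  L1 @0x45[19] → 0x47007  P=1,RW=1,US=1,PS=0
  L2 @0x47[14] → 0x4B007  P=1,RW=1,US=1,PS=0
  ⇒ phys 0x4B3A9  [3 reads]

TLB: [["0x3C0617", "0x3D"], ["0x34260E", "0x4B"]]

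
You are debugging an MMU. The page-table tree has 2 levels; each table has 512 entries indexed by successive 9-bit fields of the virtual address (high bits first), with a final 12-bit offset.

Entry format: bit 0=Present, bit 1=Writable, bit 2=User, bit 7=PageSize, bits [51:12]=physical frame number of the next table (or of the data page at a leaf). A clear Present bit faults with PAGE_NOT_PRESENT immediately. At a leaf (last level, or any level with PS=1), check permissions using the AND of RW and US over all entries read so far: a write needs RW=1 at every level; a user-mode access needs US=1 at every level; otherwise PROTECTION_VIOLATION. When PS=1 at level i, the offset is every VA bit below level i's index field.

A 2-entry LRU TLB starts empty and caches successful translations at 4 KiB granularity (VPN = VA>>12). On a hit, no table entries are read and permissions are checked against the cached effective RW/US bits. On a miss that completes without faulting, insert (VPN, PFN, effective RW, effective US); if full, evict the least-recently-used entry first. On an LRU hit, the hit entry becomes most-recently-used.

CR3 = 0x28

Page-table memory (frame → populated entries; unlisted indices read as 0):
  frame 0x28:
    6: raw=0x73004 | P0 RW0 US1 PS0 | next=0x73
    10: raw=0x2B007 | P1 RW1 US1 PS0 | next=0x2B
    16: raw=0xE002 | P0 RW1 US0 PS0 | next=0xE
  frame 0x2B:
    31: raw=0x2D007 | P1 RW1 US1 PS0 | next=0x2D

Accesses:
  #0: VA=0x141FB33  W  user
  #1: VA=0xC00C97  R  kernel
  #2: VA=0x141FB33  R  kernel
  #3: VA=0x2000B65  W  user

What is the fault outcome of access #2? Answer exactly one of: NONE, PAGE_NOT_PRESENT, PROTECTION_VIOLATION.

Walk each access:
#0 VA=0x141FB33 (w,user):
  [0] read 0x28 idx=10: raw=0x2B007 flags P=1 W=1 U=1 S=0
  [1] read 0x2B idx=31: raw=0x2D007 flags P=1 W=1 U=1 S=0
  ⇒ phys 0x2DB33  [2 reads]
#1 VA=0xC00C97 (r,kernel):
  [0] read 0x28 idx=6: raw=0x73004 flags P=0 W=0 U=1 S=0
  ⇒ fault: PAGE_NOT_PRESENT  — 1 lookups
#2 VA=0x141FB33 (r,kernel):
  TLB hit vpn=0x141F → PA=0x2DB33
#3 VA=0x2000B65 (w,user):
  [0] read 0x28 idx=16: raw=0xE002 flags P=0 W=1 U=0 S=0
  ⇒ fault: PAGE_NOT_PRESENT  — 1 lookups

Access #2 fault: NONE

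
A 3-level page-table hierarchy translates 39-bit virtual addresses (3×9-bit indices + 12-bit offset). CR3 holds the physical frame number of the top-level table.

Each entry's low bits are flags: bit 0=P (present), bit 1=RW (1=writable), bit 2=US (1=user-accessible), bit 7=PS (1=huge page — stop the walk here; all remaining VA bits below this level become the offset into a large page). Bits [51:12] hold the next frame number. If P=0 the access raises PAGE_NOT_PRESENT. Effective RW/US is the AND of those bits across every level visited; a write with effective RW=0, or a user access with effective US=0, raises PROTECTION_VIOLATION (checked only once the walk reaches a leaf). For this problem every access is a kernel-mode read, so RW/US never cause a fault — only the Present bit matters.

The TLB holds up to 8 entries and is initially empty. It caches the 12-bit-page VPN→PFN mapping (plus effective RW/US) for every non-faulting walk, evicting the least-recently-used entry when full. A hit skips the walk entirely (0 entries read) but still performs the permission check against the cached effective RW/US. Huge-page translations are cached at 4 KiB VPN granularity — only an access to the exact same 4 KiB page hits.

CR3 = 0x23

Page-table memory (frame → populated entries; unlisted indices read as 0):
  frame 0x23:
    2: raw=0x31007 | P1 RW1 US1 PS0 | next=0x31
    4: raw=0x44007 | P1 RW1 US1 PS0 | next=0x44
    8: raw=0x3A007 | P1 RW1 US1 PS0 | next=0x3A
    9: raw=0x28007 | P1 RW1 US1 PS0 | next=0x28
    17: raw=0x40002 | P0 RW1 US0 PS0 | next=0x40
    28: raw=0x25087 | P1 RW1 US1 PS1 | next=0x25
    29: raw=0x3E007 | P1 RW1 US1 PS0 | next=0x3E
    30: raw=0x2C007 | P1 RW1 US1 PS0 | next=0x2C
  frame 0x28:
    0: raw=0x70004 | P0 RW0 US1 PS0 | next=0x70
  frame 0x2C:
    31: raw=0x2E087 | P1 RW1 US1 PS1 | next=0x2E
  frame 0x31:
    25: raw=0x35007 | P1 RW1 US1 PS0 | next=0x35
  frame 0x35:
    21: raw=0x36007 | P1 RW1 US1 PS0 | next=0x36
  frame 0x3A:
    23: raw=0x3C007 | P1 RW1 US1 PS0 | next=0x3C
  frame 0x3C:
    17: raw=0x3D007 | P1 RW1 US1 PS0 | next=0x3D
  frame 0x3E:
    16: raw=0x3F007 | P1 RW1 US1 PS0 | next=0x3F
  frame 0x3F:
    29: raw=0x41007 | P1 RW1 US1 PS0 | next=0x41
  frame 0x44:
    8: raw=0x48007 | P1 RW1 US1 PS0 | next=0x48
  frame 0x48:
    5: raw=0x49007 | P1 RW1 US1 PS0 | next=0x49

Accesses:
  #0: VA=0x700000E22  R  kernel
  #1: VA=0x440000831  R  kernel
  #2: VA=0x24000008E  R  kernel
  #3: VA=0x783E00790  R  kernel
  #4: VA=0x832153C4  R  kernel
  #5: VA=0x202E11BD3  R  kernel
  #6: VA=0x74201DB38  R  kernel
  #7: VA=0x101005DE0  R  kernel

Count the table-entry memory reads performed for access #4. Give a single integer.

Per-access translation:
#0 VA=0x700000E22 (r,kernel):
  L0 @0x23[28] → 0x25087  P=1,RW=1,US=1,PS=1
  ✓ 0x25E22 (huge @L0)  — 1 lookups
#1 VA=0x440000831 (r,kernel):
  L0 @0x23[17] → 0x40002  P=0,RW=1,US=0,PS=0
  ✗ PAGE_NOT_PRESENT  [1 reads]
#2 VA=0x24000008E (r,kernel):
  L0 @0x23[9] → 0x28007  P=1,RW=1,US=1,PS=0
  L1 @0x28[0] → 0x70004  P=0,RW=0,US=1,PS=0
  ✗ PAGE_NOT_PRESENT  [2 reads]
#3 VA=0x783E00790 (r,kernel):
  L0 @0x23[30] → 0x2C007  P=1,RW=1,US=1,PS=0
  L1 @0x2C[31] → 0x2E087  P=1,RW=1,US=1,PS=1
  ✓ 0x2E790 (huge @L1)  — 2 lookups
#4 VA=0x832153C4 (r,kernel):
  L0 @0x23[2] → 0x31007  P=1,RW=1,US=1,PS=0
  L1 @0x31[25] → 0x35007  P=1,RW=1,US=1,PS=0
  L2 @0x35[21] → 0x36007  P=1,RW=1,US=1,PS=0
  ✓ 0x363C4  — 3 lookups
#5 VA=0x202E11BD3 (r,kernel):
  L0 @0x23[8] → 0x3A007  P=1,RW=1,US=1,PS=0
  L1 @0x3A[23] → 0x3C007  P=1,RW=1,US=1,PS=0
  L2 @0x3C[17] → 0x3D007  P=1,RW=1,US=1,PS=0
  ✓ 0x3DBD3  — 3 lookups
#6 VA=0x74201DB38 (r,kernel):
  L0 @0x23[29] → 0x3E007  P=1,RW=1,US=1,PS=0
  L1 @0x3E[16] → 0x3F007  P=1,RW=1,US=1,PS=0
  L2 @0x3F[29] → 0x41007  P=1,RW=1,US=1,PS=0
  ✓ 0x41B38  — 3 lookups
#7 VA=0x101005DE0 (r,kernel):
  L0 @0x23[4] → 0x44007  P=1,RW=1,US=1,PS=0
  L1 @0x44[8] → 0x48007  P=1,RW=1,US=1,PS=0
  L2 @0x48[5] → 0x49007  P=1,RW=1,US=1,PS=0
  ✓ 0x49DE0  — 3 lookups

Entries read for #4: 3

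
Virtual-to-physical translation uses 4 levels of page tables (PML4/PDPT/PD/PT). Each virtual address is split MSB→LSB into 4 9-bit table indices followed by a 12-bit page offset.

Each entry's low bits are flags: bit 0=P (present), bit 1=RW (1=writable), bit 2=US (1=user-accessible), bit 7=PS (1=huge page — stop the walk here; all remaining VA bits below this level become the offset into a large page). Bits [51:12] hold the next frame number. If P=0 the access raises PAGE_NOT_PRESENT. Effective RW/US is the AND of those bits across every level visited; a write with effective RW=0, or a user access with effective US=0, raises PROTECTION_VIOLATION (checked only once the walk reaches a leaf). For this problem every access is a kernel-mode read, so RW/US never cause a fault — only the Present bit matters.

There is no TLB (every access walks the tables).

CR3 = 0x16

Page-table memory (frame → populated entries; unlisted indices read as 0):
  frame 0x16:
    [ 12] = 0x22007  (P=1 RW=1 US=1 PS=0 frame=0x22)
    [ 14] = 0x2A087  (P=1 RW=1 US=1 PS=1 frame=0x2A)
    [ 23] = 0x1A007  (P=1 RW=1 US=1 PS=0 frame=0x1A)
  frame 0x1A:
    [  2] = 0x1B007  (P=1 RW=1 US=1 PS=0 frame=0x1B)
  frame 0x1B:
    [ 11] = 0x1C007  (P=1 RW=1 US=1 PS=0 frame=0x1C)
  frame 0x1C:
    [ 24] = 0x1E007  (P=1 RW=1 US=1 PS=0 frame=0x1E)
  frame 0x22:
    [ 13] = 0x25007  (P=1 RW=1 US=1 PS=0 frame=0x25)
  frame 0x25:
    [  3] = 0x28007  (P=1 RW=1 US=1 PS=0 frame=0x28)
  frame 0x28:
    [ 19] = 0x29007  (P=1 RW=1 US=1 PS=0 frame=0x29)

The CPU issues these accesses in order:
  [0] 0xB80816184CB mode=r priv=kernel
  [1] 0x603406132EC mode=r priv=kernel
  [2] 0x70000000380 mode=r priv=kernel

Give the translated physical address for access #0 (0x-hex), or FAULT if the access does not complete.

Per-access translation:
#0 VA=0xB80816184CB (r,kernel):
  lvl0: tbl 0x16, slot 23 ⇒ 0x1A007 (P1/RW1/US1/PS0)
  lvl1: tbl 0x1A, slot 2 ⇒ 0x1B007 (P1/RW1/US1/PS0)
  lvl2: tbl 0x1B, slot 11 ⇒ 0x1C007 (P1/RW1/US1/PS0)
  lvl3: tbl 0x1C, slot 24 ⇒ 0x1E007 (P1/RW1/US1/PS0)
  → PA=0x1E4CB  (4 entries read)
#1 VA=0x603406132EC (r,kernel):
  lvl0: tbl 0x16, slot 12 ⇒ 0x22007 (P1/RW1/US1/PS0)
  lvl1: tbl 0x22, slot 13 ⇒ 0x25007 (P1/RW1/US1/PS0)
  lvl2: tbl 0x25, slot 3 ⇒ 0x28007 (P1/RW1/US1/PS0)
  lvl3: tbl 0x28, slot 19 ⇒ 0x29007 (P1/RW1/US1/PS0)
  → PA=0x292EC  (4 entries read)
#2 VA=0x70000000380 (r,kernel):
  lvl0: tbl 0x16, slot 14 ⇒ 0x2A087 (P1/RW1/US1/PS1)
  → PA=0x2A380 (huge @L0)  (1 entries read)

Access #0 PA: 0x1E4CB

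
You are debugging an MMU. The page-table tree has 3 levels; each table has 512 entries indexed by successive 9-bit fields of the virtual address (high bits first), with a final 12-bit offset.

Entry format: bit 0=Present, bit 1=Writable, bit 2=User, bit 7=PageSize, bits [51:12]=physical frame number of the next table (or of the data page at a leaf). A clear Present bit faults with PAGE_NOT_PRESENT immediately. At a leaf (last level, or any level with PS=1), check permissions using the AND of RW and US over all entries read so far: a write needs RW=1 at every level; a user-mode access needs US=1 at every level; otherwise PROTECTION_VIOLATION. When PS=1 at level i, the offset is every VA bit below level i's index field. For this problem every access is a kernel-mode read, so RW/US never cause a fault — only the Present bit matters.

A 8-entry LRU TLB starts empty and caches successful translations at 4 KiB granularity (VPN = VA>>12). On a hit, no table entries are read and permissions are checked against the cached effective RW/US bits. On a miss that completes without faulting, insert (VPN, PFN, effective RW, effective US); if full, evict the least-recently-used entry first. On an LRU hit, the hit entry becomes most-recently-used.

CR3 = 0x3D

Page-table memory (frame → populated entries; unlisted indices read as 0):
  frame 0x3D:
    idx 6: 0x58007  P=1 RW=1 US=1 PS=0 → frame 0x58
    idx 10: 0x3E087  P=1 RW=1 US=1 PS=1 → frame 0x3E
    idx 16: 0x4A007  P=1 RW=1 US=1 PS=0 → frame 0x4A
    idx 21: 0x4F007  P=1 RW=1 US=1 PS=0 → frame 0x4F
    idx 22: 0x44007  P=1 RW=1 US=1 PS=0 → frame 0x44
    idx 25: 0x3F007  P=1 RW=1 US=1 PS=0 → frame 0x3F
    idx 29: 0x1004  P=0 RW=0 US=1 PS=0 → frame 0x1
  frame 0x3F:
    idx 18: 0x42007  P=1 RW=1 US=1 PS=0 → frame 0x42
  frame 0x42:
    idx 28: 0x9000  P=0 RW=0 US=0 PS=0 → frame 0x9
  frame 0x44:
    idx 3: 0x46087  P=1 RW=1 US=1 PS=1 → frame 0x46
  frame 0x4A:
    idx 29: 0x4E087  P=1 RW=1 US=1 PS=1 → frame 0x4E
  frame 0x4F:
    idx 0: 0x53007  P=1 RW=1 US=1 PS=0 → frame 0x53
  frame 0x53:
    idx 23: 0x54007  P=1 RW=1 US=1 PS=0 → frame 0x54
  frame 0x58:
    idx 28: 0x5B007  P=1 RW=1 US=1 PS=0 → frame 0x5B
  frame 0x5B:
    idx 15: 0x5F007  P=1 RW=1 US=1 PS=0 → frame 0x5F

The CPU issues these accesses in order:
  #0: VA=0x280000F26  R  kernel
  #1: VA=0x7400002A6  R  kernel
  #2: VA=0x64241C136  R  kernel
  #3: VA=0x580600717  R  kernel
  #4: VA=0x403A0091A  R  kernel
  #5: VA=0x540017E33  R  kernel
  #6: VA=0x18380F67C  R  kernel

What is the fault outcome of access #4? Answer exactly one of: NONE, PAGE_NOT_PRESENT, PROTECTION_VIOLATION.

Walk each access:
#0 VA=0x280000F26 (r,kernel):
  lvl0: tbl 0x3D, slot 10 ⇒ 0x3E087 (P1/RW1/US1/PS1)
  → PA=0x3EF26 (huge @L0)  (1 entries read)
#1 VA=0x7400002A6 (r,kernel):
  lvl0: tbl 0x3D, slot 29 ⇒ 0x1004 (P0/RW0/US1/PS0)
  ⇒ fault: PAGE_NOT_PRESENT  — 1 lookups
#2 VA=0x64241C136 (r,kernel):
  lvl0: tbl 0x3D, slot 25 ⇒ 0x3F007 (P1/RW1/US1/PS0)
  lvl1: tbl 0x3F, slot 18 ⇒ 0x42007 (P1/RW1/US1/PS0)
  lvl2: tbl 0x42, slot 28 ⇒ 0x9000 (P0/RW0/US0/PS0)
  ⇒ fault: PAGE_NOT_PRESENT  — 3 lookups
#3 VA=0x580600717 (r,kernel):
  lvl0: tbl 0x3D, slot 22 ⇒ 0x44007 (P1/RW1/US1/PS0)
  lvl1: tbl 0x44, slot 3 ⇒ 0x46087 (P1/RW1/US1/PS1)
  → PA=0x46717 (huge @L1)  (2 entries read)
#4 VA=0x403A0091A (r,kernel):
  lvl0: tbl 0x3D, slot 16 ⇒ 0x4A007 (P1/RW1/US1/PS0)
  lvl1: tbl 0x4A, slot 29 ⇒ 0x4E087 (P1/RW1/US1/PS1)
  → PA=0x4E91A (huge @L1)  (2 entries read)
#5 VA=0x540017E33 (r,kernel):
  lvl0: tbl 0x3D, slot 21 ⇒ 0x4F007 (P1/RW1/US1/PS0)
  lvl1: tbl 0x4F, slot 0 ⇒ 0x53007 (P1/RW1/US1/PS0)
  lvl2: tbl 0x53, slot 23 ⇒ 0x54007 (P1/RW1/US1/PS0)
  → PA=0x54E33  (3 entries read)
#6 VA=0x18380F67C (r,kernel):
  lvl0: tbl 0x3D, slot 6 ⇒ 0x58007 (P1/RW1/US1/PS0)
  lvl1: tbl 0x58, slot 28 ⇒ 0x5B007 (P1/RW1/US1/PS0)
  lvl2: tbl 0x5B, slot 15 ⇒ 0x5F007 (P1/RW1/US1/PS0)
  → PA=0x5F67C  (3 entries read)

Access #4 fault: NONE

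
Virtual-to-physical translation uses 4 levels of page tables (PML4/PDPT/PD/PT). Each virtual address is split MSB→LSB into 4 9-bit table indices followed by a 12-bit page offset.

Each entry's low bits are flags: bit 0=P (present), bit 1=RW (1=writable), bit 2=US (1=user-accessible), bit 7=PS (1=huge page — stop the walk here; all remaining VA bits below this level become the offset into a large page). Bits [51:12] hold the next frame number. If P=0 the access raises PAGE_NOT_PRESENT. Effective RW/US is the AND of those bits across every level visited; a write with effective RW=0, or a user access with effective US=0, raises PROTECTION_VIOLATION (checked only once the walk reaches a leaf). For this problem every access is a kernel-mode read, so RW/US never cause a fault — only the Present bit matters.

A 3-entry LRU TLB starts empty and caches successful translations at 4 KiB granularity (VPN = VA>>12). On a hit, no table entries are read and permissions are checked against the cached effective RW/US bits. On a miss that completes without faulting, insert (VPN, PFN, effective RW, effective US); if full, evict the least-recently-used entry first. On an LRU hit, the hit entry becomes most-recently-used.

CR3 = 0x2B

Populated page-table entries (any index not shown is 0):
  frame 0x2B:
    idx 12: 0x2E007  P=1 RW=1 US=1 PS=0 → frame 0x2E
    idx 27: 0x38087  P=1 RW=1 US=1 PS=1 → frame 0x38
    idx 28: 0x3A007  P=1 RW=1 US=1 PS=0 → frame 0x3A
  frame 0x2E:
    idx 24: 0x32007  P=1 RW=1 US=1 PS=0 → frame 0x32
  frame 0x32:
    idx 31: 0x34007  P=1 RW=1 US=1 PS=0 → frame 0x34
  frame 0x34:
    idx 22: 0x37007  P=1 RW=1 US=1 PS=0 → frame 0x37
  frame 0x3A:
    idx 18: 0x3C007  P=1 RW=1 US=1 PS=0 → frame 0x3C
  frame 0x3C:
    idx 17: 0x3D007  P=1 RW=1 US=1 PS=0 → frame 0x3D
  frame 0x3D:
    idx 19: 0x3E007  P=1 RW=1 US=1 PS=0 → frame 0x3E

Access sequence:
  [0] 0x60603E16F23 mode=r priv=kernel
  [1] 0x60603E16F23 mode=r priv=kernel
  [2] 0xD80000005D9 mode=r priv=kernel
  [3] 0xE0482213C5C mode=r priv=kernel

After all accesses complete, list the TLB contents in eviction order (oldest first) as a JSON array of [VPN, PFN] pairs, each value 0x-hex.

Walk each access:
#0 VA=0x60603E16F23 (r,kernel):
  [0] read 0x2B idx=12: raw=0x2E007 flags P=1 W=1 U=1 S=0
  [1] read 0x2E idx=24: raw=0x32007 flags P=1 W=1 U=1 S=0
  [2] read 0x32 idx=31: raw=0x34007 flags P=1 W=1 U=1 S=0
  [3] read 0x34 idx=22: raw=0x37007 flags P=1 W=1 U=1 S=0
  ⇒ phys 0x37F23  [4 reads]
#1 VA=0x60603E16F23 (r,kernel):
  TLB hit vpn=0x60603E16 → PA=0x37F23
#2 VA=0xD80000005D9 (r,kernel):
  [0] read 0x2B idx=27: raw=0x38087 flags P=1 W=1 U=1 S=1
  ⇒ phys 0x385D9 (huge @L0)  [1 reads]
#3 VA=0xE0482213C5C (r,kernel):
  [0] read 0x2B idx=28: raw=0x3A007 flags P=1 W=1 U=1 S=0
  [1] read 0x3A idx=18: raw=0x3C007 flags P=1 W=1 U=1 S=0
  [2] read 0x3C idx=17: raw=0x3D007 flags P=1 W=1 U=1 S=0
  [3] read 0x3D idx=19: raw=0x3E007 flags P=1 W=1 U=1 S=0
  ⇒ phys 0x3EC5C  [4 reads]

TLB: [["0x60603E16", "0x37"], ["0xD8000000", "0x38"], ["0xE0482213", "0x3E"]]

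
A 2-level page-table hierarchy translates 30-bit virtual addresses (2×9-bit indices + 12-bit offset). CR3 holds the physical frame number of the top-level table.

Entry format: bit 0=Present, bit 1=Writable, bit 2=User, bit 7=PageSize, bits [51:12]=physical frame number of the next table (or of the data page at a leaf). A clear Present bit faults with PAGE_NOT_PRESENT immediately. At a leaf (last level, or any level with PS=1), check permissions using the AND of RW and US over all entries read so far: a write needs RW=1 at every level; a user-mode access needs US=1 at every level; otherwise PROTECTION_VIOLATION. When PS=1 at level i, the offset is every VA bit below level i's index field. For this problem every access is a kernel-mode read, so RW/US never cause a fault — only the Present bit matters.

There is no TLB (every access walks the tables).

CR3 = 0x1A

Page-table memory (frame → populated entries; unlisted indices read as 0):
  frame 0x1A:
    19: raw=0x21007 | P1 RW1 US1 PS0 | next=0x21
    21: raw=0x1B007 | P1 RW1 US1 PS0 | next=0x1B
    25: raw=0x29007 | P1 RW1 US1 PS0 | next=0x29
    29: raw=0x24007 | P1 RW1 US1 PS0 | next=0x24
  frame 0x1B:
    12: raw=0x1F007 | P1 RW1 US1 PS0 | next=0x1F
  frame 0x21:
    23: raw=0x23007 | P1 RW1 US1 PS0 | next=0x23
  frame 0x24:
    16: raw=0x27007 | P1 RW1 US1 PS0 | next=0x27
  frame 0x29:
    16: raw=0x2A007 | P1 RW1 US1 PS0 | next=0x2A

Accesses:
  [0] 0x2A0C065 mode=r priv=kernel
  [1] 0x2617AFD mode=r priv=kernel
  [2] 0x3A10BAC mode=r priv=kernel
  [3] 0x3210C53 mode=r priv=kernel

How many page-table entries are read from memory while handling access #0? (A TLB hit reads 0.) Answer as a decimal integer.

Trace:
#0 VA=0x2A0C065 (r,kernel):
  L0 @0x1A[21] → 0x1B007  P=1,RW=1,US=1,PS=0
  L1 @0x1B[12] → 0x1F007  P=1,RW=1,US=1,PS=0
  → PA=0x1F065  (2 entries read)
#1 VA=0x2617AFD (r,kernel):
  L0 @0x1A[19] → 0x21007  P=1,RW=1,US=1,PS=0
  L1 @0x21[23] → 0x23007  P=1,RW=1,US=1,PS=0
  → PA=0x23AFD  (2 entries read)
#2 VA=0x3A10BAC (r,kernel):
  L0 @0x1A[29] → 0x24007  P=1,RW=1,US=1,PS=0
  L1 @0x24[16] → 0x27007  P=1,RW=1,US=1,PS=0
  → PA=0x27BAC  (2 entries read)
#3 VA=0x3210C53 (r,kernel):
  L0 @0x1A[25] → 0x29007  P=1,RW=1,US=1,PS=0
  L1 @0x29[16] → 0x2A007  P=1,RW=1,US=1,PS=0
  → PA=0x2AC53  (2 entries read)

Entries read for #0: 2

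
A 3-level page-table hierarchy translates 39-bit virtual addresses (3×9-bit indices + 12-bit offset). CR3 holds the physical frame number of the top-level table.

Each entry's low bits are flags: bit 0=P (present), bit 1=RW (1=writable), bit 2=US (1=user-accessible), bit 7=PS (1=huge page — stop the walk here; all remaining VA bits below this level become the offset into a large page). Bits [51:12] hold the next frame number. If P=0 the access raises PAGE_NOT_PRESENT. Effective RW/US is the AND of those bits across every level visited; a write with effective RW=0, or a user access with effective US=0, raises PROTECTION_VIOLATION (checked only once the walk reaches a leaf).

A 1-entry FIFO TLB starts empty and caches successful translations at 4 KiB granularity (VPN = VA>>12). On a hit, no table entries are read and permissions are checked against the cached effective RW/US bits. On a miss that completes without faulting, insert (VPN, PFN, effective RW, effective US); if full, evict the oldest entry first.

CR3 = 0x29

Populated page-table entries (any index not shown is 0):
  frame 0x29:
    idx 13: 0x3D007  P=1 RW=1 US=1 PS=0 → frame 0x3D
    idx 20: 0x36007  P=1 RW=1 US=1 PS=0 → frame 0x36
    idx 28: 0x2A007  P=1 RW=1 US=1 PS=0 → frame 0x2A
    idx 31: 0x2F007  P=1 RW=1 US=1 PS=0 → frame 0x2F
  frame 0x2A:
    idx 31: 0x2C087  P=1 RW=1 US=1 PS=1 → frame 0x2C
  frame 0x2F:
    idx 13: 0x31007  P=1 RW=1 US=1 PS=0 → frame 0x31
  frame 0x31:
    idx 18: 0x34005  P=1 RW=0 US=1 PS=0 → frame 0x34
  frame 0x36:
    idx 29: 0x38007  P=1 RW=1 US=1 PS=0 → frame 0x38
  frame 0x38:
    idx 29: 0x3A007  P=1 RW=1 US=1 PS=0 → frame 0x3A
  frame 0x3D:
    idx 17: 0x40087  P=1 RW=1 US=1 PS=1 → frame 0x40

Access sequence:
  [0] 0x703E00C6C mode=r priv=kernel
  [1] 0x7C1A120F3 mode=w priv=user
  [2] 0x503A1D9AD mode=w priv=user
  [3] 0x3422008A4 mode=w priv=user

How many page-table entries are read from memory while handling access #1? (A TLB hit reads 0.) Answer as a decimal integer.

Trace:
#0 VA=0x703E00C6C (r,kernel):
  L0: frame=0x29 idx=28 entry=0x2A007 [P=1 RW=1 US=1 PS=0]
  L1: frame=0x2A idx=31 entry=0x2C087 [P=1 RW=1 US=1 PS=1]
  → PA=0x2CC6C (huge @L1)  (2 entries read)
#1 VA=0x7C1A120F3 (w,user):
  L0: frame=0x29 idx=31 entry=0x2F007 [P=1 RW=1 US=1 PS=0]
  L1: frame=0x2F idx=13 entry=0x31007 [P=1 RW=1 US=1 PS=0]
  L2: frame=0x31 idx=18 entry=0x34005 [P=1 RW=0 US=1 PS=0]
  ✗ PROTECTION_VIOLATION  [3 reads]
#2 VA=0x503A1D9AD (w,user):
  L0: frame=0x29 idx=20 entry=0x36007 [P=1 RW=1 US=1 PS=0]
  L1: frame=0x36 idx=29 entry=0x38007 [P=1 RW=1 US=1 PS=0]
  L2: frame=0x38 idx=29 entry=0x3A007 [P=1 RW=1 US=1 PS=0]
  → PA=0x3A9AD  (3 entries read)
#3 VA=0x3422008A4 (w,user):
  L0: frame=0x29 idx=13 entry=0x3D007 [P=1 RW=1 US=1 PS=0]
  L1: frame=0x3D idx=17 entry=0x40087 [P=1 RW=1 US=1 PS=1]
  → PA=0x408A4 (huge @L1)  (2 entries read)

Entries read for #1: 3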